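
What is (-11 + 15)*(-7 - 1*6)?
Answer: -52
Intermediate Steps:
(-11 + 15)*(-7 - 1*6) = 4*(-7 - 6) = 4*(-13) = -52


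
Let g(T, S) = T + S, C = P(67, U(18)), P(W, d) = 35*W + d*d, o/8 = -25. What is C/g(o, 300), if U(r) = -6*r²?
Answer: 3781481/100 ≈ 37815.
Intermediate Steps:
o = -200 (o = 8*(-25) = -200)
P(W, d) = d² + 35*W (P(W, d) = 35*W + d² = d² + 35*W)
C = 3781481 (C = (-6*18²)² + 35*67 = (-6*324)² + 2345 = (-1944)² + 2345 = 3779136 + 2345 = 3781481)
g(T, S) = S + T
C/g(o, 300) = 3781481/(300 - 200) = 3781481/100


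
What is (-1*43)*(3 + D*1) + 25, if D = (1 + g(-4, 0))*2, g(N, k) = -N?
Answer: -534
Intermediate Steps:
D = 10 (D = (1 - 1*(-4))*2 = (1 + 4)*2 = 5*2 = 10)
(-1*43)*(3 + D*1) + 25 = (-1*43)*(3 + 10*1) + 25 = -43*(3 + 10) + 25 = -43*13 + 25 = -559 + 25 = -534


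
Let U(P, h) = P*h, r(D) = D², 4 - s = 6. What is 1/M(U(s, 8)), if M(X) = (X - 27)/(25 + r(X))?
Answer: -281/43 ≈ -6.5349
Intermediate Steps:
s = -2 (s = 4 - 1*6 = 4 - 6 = -2)
M(X) = (-27 + X)/(25 + X²) (M(X) = (X - 27)/(25 + X²) = (-27 + X)/(25 + X²))
1/M(U(s, 8)) = 1/((-27 - 2*8)/(25 + (-2*8)²)) = 1/((-27 - 16)/(25 + (-16)²)) = 1/(-43/(25 + 256)) = 1/(-43/281) = -281/43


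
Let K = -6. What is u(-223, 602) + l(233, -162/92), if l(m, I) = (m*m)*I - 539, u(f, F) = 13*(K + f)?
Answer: -4559145/46 ≈ -99112.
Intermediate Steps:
u(f, F) = -78 + 13*f (u(f, F) = 13*(-6 + f) = -78 + 13*f)
l(m, I) = -539 + I*m² (l(m, I) = m²*I - 539 = I*m² - 539 = -539 + I*m²)
u(-223, 602) + l(233, -162/92) = (-78 + 13*(-223)) + (-539 - 162/92*233²) = (-78 - 2899) + (-539 - 162*1/92*54289) = -2977 + (-539 - 81/46*54289) = -2977 + (-539 - 4397409/46) = -2977 - 4422203/46 = -4559145/46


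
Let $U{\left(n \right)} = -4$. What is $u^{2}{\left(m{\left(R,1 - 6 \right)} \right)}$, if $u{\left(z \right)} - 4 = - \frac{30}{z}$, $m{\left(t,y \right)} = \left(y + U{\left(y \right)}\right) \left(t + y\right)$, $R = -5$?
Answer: $\frac{121}{9} \approx 13.444$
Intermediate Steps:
$m{\left(t,y \right)} = \left(-4 + y\right) \left(t + y\right)$ ($m{\left(t,y \right)} = \left(y - 4\right) \left(t + y\right) = \left(-4 + y\right) \left(t + y\right)$)
$u{\left(z \right)} = 4 - \frac{30}{z}$
$u^{2}{\left(m{\left(R,1 - 6 \right)} \right)} = \left(4 - \frac{30}{\left(1 - 6\right)^{2} - -20 - 4 \left(1 - 6\right) - 5 \left(1 - 6\right)}\right)^{2} = \left(4 - \frac{30}{\left(1 - 6\right)^{2} + 20 - 4 \left(1 - 6\right) - 5 \left(1 - 6\right)}\right)^{2} = \left(4 - \frac{30}{\left(-5\right)^{2} + 20 - -20 - -25}\right)^{2} = \left(4 - \frac{30}{25 + 20 + 20 + 25}\right)^{2} = \left(4 - \frac{30}{90}\right)^{2} = \left(4 - \frac{1}{3}\right)^{2} = \left(\frac{11}{3}\right)^{2} = \frac{121}{9}$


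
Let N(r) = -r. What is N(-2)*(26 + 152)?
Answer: 356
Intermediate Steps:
N(-2)*(26 + 152) = (-1*(-2))*(26 + 152) = 2*178 = 356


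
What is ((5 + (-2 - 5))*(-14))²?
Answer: 784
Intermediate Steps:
((5 + (-2 - 5))*(-14))² = ((5 - 7)*(-14))² = (-2*(-14))² = 28² = 784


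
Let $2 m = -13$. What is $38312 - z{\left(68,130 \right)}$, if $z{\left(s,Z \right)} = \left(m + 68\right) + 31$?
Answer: $\frac{76439}{2} \approx 38220.0$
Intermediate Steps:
$m = - \frac{13}{2}$ ($m = \frac{1}{2} \left(-13\right) = - \frac{13}{2} \approx -6.5$)
$z{\left(s,Z \right)} = \frac{185}{2}$ ($z{\left(s,Z \right)} = \left(- \frac{13}{2} + 68\right) + 31 = \frac{123}{2} + 31 = \frac{185}{2}$)
$38312 - z{\left(68,130 \right)} = 38312 - \frac{185}{2} = \frac{76439}{2}$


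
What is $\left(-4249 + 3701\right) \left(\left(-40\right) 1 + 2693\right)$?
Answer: $-1453844$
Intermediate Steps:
$\left(-4249 + 3701\right) \left(\left(-40\right) 1 + 2693\right) = - 548 \left(-40 + 2693\right) = \left(-548\right) 2653 = -1453844$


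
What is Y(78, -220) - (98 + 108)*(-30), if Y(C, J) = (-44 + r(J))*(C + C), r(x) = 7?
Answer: 408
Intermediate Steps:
Y(C, J) = -74*C (Y(C, J) = (-44 + 7)*(C + C) = -74*C)
Y(78, -220) - (98 + 108)*(-30) = -74*78 - (98 + 108)*(-30) = -5772 - 206*(-30) = -5772 - 1*(-6180) = -5772 + 6180 = 408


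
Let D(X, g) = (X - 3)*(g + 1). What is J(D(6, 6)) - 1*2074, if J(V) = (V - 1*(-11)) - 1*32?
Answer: -2074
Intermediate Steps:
D(X, g) = (1 + g)*(-3 + X) (D(X, g) = (-3 + X)*(1 + g) = (1 + g)*(-3 + X))
J(V) = -21 + V (J(V) = (V + 11) - 32 = (11 + V) - 32 = -21 + V)
J(D(6, 6)) - 1*2074 = (-21 + (-3 + 6 - 3*6 + 6*6)) - 1*2074 = (-21 + (-3 + 6 - 18 + 36)) - 2074 = (-21 + 21) - 2074 = 0 - 2074 = -2074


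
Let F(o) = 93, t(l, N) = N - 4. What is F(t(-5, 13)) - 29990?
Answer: -29897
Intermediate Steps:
t(l, N) = -4 + N
F(t(-5, 13)) - 29990 = 93 - 29990 = -29897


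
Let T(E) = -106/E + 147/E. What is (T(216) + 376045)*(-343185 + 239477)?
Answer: -2105940305447/54 ≈ -3.8999e+10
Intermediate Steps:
T(E) = 41/E
(T(216) + 376045)*(-343185 + 239477) = (41/216 + 376045)*(-343185 + 239477) = (41*(1/216) + 376045)*(-103708) = (41/216 + 376045)*(-103708) = (81225761/216)*(-103708) = -2105940305447/54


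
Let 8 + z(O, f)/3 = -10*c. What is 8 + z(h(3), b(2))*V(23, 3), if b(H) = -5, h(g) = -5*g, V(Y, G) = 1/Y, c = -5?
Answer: 310/23 ≈ 13.478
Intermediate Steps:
z(O, f) = 126 (z(O, f) = -24 + 3*(-10*(-5)) = -24 + 3*50 = -24 + 150 = 126)
8 + z(h(3), b(2))*V(23, 3) = 8 + 126/23 = 310/23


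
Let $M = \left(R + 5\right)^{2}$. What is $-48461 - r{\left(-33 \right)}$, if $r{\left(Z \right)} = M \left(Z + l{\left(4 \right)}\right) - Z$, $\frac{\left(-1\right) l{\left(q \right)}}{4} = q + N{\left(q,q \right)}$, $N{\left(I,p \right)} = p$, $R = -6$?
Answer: $-48429$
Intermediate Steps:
$l{\left(q \right)} = - 8 q$ ($l{\left(q \right)} = - 4 \left(q + q\right) = - 4 \cdot 2 q = - 8 q$)
$M = 1$ ($M = \left(-6 + 5\right)^{2} = \left(-1\right)^{2} = 1$)
$r{\left(Z \right)} = -32$ ($r{\left(Z \right)} = 1 \left(Z - 32\right) - Z = 1 \left(-32 + Z\right) - Z = \left(-32 + Z\right) - Z = -32$)
$-48461 - r{\left(-33 \right)} = -48461 - -32 = -48461 + 32 = -48429$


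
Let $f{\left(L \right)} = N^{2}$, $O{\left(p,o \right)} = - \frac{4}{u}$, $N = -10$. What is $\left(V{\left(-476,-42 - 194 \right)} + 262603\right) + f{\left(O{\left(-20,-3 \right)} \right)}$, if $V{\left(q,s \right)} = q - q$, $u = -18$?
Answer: $262703$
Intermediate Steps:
$O{\left(p,o \right)} = \frac{2}{9}$ ($O{\left(p,o \right)} = - \frac{4}{-18} = \left(-4\right) \left(- \frac{1}{18}\right) = \frac{2}{9}$)
$V{\left(q,s \right)} = 0$
$f{\left(L \right)} = 100$ ($f{\left(L \right)} = \left(-10\right)^{2} = 100$)
$\left(V{\left(-476,-42 - 194 \right)} + 262603\right) + f{\left(O{\left(-20,-3 \right)} \right)} = \left(0 + 262603\right) + 100 = 262603 + 100 = 262703$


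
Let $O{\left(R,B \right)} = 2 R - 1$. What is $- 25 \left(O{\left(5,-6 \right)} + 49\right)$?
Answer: $-1450$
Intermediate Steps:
$O{\left(R,B \right)} = -1 + 2 R$
$- 25 \left(O{\left(5,-6 \right)} + 49\right) = - 25 \left(\left(-1 + 2 \cdot 5\right) + 49\right) = - 25 \left(\left(-1 + 10\right) + 49\right) = - 25 \left(9 + 49\right) = \left(-25\right) 58 = -1450$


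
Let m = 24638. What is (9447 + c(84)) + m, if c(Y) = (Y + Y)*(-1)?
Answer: 33917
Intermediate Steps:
c(Y) = -2*Y (c(Y) = (2*Y)*(-1) = -2*Y)
(9447 + c(84)) + m = (9447 - 2*84) + 24638 = (9447 - 168) + 24638 = 9279 + 24638 = 33917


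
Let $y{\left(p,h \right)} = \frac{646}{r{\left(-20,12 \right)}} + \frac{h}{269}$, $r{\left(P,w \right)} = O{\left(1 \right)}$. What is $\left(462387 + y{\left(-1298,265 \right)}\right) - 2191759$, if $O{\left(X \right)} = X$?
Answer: $- \frac{465027029}{269} \approx -1.7287 \cdot 10^{6}$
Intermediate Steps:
$r{\left(P,w \right)} = 1$
$y{\left(p,h \right)} = 646 + \frac{h}{269}$ ($y{\left(p,h \right)} = \frac{646}{1} + \frac{h}{269} = 646 \cdot 1 + h \frac{1}{269} = 646 + \frac{h}{269}$)
$\left(462387 + y{\left(-1298,265 \right)}\right) - 2191759 = \left(462387 + \left(646 + \frac{1}{269} \cdot 265\right)\right) - 2191759 = \left(462387 + \left(646 + \frac{265}{269}\right)\right) - 2191759 = \left(462387 + \frac{174039}{269}\right) - 2191759 = \frac{124556142}{269} - 2191759 = - \frac{465027029}{269}$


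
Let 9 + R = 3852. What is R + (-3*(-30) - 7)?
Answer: 3926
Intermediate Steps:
R = 3843 (R = -9 + 3852 = 3843)
R + (-3*(-30) - 7) = 3843 + (-3*(-30) - 7) = 3843 + (90 - 7) = 3843 + 83 = 3926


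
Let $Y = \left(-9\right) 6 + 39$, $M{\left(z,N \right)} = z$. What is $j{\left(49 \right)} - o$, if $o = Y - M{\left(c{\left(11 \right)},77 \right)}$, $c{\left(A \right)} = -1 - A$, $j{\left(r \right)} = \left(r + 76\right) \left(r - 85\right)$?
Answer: $-4497$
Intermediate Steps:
$j{\left(r \right)} = \left(-85 + r\right) \left(76 + r\right)$ ($j{\left(r \right)} = \left(76 + r\right) \left(-85 + r\right) = \left(-85 + r\right) \left(76 + r\right)$)
$Y = -15$ ($Y = -54 + 39 = -15$)
$o = -3$ ($o = -15 - \left(-1 - 11\right) = -15 - -12 = -15 + 12 = -3$)
$j{\left(49 \right)} - o = \left(-6460 + 49^{2} - 441\right) - -3 = \left(-6460 + 2401 - 441\right) + 3 = -4500 + 3 = -4497$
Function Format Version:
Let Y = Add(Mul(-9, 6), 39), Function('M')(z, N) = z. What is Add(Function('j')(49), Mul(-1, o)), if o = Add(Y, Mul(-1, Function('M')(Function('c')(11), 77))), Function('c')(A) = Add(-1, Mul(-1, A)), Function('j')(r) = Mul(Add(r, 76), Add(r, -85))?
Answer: -4497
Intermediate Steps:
Function('j')(r) = Mul(Add(-85, r), Add(76, r)) (Function('j')(r) = Mul(Add(76, r), Add(-85, r)) = Mul(Add(-85, r), Add(76, r)))
Y = -15 (Y = Add(-54, 39) = -15)
o = -3 (o = Add(-15, Mul(-1, Add(-1, Mul(-1, 11)))) = Add(-15, Mul(-1, Add(-1, -11))) = Add(-15, Mul(-1, -12)) = Add(-15, 12) = -3)
Add(Function('j')(49), Mul(-1, o)) = Add(Add(-6460, Pow(49, 2), Mul(-9, 49)), Mul(-1, -3)) = Add(Add(-6460, 2401, -441), 3) = Add(-4500, 3) = -4497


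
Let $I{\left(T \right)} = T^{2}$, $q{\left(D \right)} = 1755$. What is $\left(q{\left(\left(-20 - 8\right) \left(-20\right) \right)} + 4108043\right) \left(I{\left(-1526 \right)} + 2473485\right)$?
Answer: $19735911673478$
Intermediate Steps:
$\left(q{\left(\left(-20 - 8\right) \left(-20\right) \right)} + 4108043\right) \left(I{\left(-1526 \right)} + 2473485\right) = \left(1755 + 4108043\right) \left(\left(-1526\right)^{2} + 2473485\right) = 4109798 \left(2328676 + 2473485\right) = 4109798 \cdot 4802161 = 19735911673478$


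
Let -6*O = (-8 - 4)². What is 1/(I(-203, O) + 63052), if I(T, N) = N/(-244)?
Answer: 61/3846178 ≈ 1.5860e-5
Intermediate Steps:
O = -24 (O = -(-8 - 4)²/6 = -⅙*(-12)² = -⅙*144 = -24)
I(T, N) = -N/244 (I(T, N) = N*(-1/244) = -N/244)
1/(I(-203, O) + 63052) = 1/(-1/244*(-24) + 63052) = 1/(6/61 + 63052) = 1/(3846178/61) = 61/3846178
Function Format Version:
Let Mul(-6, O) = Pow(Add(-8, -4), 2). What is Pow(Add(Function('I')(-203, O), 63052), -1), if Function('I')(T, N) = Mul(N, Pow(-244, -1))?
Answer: Rational(61, 3846178) ≈ 1.5860e-5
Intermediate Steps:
O = -24 (O = Mul(Rational(-1, 6), Pow(Add(-8, -4), 2)) = Mul(Rational(-1, 6), Pow(-12, 2)) = Mul(Rational(-1, 6), 144) = -24)
Function('I')(T, N) = Mul(Rational(-1, 244), N) (Function('I')(T, N) = Mul(N, Rational(-1, 244)) = Mul(Rational(-1, 244), N))
Pow(Add(Function('I')(-203, O), 63052), -1) = Pow(Add(Mul(Rational(-1, 244), -24), 63052), -1) = Pow(Add(Rational(6, 61), 63052), -1) = Pow(Rational(3846178, 61), -1) = Rational(61, 3846178)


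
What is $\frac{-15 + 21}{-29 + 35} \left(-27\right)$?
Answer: $-27$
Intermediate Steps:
$\frac{-15 + 21}{-29 + 35} \left(-27\right) = \frac{1}{6} \cdot 6 \left(-27\right) = 1 \left(-27\right) = -27$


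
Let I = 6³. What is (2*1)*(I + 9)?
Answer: 450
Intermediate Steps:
I = 216
(2*1)*(I + 9) = (2*1)*(216 + 9) = 2*225 = 450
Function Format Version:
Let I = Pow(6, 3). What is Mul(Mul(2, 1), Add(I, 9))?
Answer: 450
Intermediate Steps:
I = 216
Mul(Mul(2, 1), Add(I, 9)) = Mul(Mul(2, 1), Add(216, 9)) = Mul(2, 225) = 450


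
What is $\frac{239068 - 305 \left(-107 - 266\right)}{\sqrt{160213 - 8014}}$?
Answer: $\frac{117611 \sqrt{1879}}{5637} \approx 904.41$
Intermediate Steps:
$\frac{239068 - 305 \left(-107 - 266\right)}{\sqrt{160213 - 8014}} = \frac{239068 - 305 \left(-373\right)}{\sqrt{152199}} = \frac{239068 - -113765}{9 \sqrt{1879}} = \left(239068 + 113765\right) \frac{\sqrt{1879}}{16911} = 352833 \frac{\sqrt{1879}}{16911} = \frac{117611 \sqrt{1879}}{5637}$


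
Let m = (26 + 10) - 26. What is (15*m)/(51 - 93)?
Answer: -25/7 ≈ -3.5714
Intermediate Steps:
m = 10 (m = 36 - 26 = 10)
(15*m)/(51 - 93) = (15*10)/(51 - 93) = 150/(-42) = 150*(-1/42) = -25/7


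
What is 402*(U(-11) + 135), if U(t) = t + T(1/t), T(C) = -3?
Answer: 48642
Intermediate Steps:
U(t) = -3 + t (U(t) = t - 3 = -3 + t)
402*(U(-11) + 135) = 402*((-3 - 11) + 135) = 402*(-14 + 135) = 402*121 = 48642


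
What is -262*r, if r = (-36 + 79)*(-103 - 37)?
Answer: 1577240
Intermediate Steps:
r = -6020 (r = 43*(-140) = -6020)
-262*r = -262*(-6020) = 1577240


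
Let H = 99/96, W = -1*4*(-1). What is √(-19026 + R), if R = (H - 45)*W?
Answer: 7*I*√6270/4 ≈ 138.57*I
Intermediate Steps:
W = 4 (W = -4*(-1) = 4)
H = 33/32 (H = 99*(1/96) = 33/32 ≈ 1.0313)
R = -1407/8 (R = (33/32 - 45)*4 = -1407/32*4 = -1407/8 ≈ -175.88)
√(-19026 + R) = √(-19026 - 1407/8) = √(-153615/8) = 7*I*√6270/4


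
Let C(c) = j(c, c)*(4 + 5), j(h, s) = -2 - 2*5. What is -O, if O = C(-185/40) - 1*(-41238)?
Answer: -41130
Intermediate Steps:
j(h, s) = -12 (j(h, s) = -2 - 10 = -12)
C(c) = -108 (C(c) = -12*(4 + 5) = -12*9 = -108)
O = 41130 (O = -108 - 1*(-41238) = -108 + 41238 = 41130)
-O = -1*41130 = -41130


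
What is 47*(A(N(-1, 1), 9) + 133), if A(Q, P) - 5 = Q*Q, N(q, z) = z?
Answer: 6533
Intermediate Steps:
A(Q, P) = 5 + Q² (A(Q, P) = 5 + Q*Q = 5 + Q²)
47*(A(N(-1, 1), 9) + 133) = 47*((5 + 1²) + 133) = 47*((5 + 1) + 133) = 47*(6 + 133) = 47*139 = 6533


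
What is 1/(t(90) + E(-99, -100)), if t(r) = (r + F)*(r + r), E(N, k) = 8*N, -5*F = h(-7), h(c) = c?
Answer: 1/15660 ≈ 6.3857e-5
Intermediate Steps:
F = 7/5 (F = -1/5*(-7) = 7/5 ≈ 1.4000)
t(r) = 2*r*(7/5 + r) (t(r) = (r + 7/5)*(r + r) = (7/5 + r)*(2*r) = 2*r*(7/5 + r))
1/(t(90) + E(-99, -100)) = 1/((2/5)*90*(7 + 5*90) + 8*(-99)) = 1/((2/5)*90*(7 + 450) - 792) = 1/((2/5)*90*457 - 792) = 1/(16452 - 792) = 1/15660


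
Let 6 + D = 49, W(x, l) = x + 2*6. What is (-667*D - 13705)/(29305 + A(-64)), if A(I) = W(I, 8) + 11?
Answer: -21193/14632 ≈ -1.4484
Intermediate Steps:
W(x, l) = 12 + x (W(x, l) = x + 12 = 12 + x)
D = 43 (D = -6 + 49 = 43)
A(I) = 23 + I (A(I) = (12 + I) + 11 = 23 + I)
(-667*D - 13705)/(29305 + A(-64)) = (-667*43 - 13705)/(29305 + (23 - 64)) = (-28681 - 13705)/(29305 - 41) = -42386/29264 = -42386*1/29264 = -21193/14632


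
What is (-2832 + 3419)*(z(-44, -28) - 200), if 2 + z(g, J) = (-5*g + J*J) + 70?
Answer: 511864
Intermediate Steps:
z(g, J) = 68 + J**2 - 5*g (z(g, J) = -2 + ((-5*g + J*J) + 70) = -2 + ((-5*g + J**2) + 70) = -2 + ((J**2 - 5*g) + 70) = -2 + (70 + J**2 - 5*g) = 68 + J**2 - 5*g)
(-2832 + 3419)*(z(-44, -28) - 200) = (-2832 + 3419)*((68 + (-28)**2 - 5*(-44)) - 200) = 587*((68 + 784 + 220) - 200) = 587*(1072 - 200) = 587*872 = 511864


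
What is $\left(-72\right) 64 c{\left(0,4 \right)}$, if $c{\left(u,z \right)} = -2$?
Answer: $9216$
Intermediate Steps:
$\left(-72\right) 64 c{\left(0,4 \right)} = \left(-72\right) 64 \left(-2\right) = \left(-4608\right) \left(-2\right) = 9216$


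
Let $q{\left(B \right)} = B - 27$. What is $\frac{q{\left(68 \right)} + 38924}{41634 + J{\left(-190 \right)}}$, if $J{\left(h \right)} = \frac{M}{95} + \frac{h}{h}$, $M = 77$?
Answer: $\frac{3701675}{3955402} \approx 0.93585$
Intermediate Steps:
$q{\left(B \right)} = -27 + B$ ($q{\left(B \right)} = B - 27 = -27 + B$)
$J{\left(h \right)} = \frac{172}{95}$ ($J{\left(h \right)} = \frac{77}{95} + \frac{h}{h} = 77 \cdot \frac{1}{95} + 1 = \frac{77}{95} + 1 = \frac{172}{95}$)
$\frac{q{\left(68 \right)} + 38924}{41634 + J{\left(-190 \right)}} = \frac{\left(-27 + 68\right) + 38924}{41634 + \frac{172}{95}} = \frac{41 + 38924}{\frac{3955402}{95}} = 38965 \cdot \frac{95}{3955402} = \frac{3701675}{3955402}$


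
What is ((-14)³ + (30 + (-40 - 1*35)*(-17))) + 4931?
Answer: 3492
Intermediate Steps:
((-14)³ + (30 + (-40 - 1*35)*(-17))) + 4931 = (-2744 + (30 + (-40 - 35)*(-17))) + 4931 = (-2744 + (30 - 75*(-17))) + 4931 = (-2744 + (30 + 1275)) + 4931 = (-2744 + 1305) + 4931 = -1439 + 4931 = 3492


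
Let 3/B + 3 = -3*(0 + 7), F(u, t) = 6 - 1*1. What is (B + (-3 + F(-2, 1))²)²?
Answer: 961/64 ≈ 15.016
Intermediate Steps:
F(u, t) = 5 (F(u, t) = 6 - 1 = 5)
B = -⅛ (B = 3/(-3 - 3*(0 + 7)) = 3/(-3 - 3*7) = 3/(-3 - 21) = 3/(-24) = 3*(-1/24) = -⅛ ≈ -0.12500)
(B + (-3 + F(-2, 1))²)² = (-⅛ + (-3 + 5)²)² = (-⅛ + 2²)² = (-⅛ + 4)² = (31/8)² = 961/64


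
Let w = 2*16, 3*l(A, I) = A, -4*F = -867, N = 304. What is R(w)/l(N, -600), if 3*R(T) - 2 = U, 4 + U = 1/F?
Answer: -865/131784 ≈ -0.0065638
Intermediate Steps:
F = 867/4 (F = -¼*(-867) = 867/4 ≈ 216.75)
l(A, I) = A/3
w = 32
U = -3464/867 (U = -4 + 1/(867/4) = -4 + 4/867 = -3464/867 ≈ -3.9954)
R(T) = -1730/2601 (R(T) = ⅔ + (⅓)*(-3464/867) = ⅔ - 3464/2601 = -1730/2601)
R(w)/l(N, -600) = -1730/(2601*((⅓)*304)) = -1730/(2601*304/3) = -1730/2601*3/304 = -865/131784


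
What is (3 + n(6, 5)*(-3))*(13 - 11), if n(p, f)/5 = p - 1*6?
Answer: 6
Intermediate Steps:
n(p, f) = -30 + 5*p (n(p, f) = 5*(p - 1*6) = 5*(p - 6) = 5*(-6 + p) = -30 + 5*p)
(3 + n(6, 5)*(-3))*(13 - 11) = (3 + (-30 + 5*6)*(-3))*(13 - 11) = (3 + (-30 + 30)*(-3))*2 = (3 + 0*(-3))*2 = (3 + 0)*2 = 3*2 = 6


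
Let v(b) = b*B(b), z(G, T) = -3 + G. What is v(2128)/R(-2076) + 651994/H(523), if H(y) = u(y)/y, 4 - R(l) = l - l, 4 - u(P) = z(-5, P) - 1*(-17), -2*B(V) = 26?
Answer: -341027442/5 ≈ -6.8205e+7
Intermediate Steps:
B(V) = -13 (B(V) = -1/2*26 = -13)
u(P) = -5 (u(P) = 4 - ((-3 - 5) - 1*(-17)) = 4 - (-8 + 17) = 4 - 1*9 = 4 - 9 = -5)
v(b) = -13*b (v(b) = b*(-13) = -13*b)
R(l) = 4 (R(l) = 4 - (l - l) = 4 - 1*0 = 4 + 0 = 4)
H(y) = -5/y
v(2128)/R(-2076) + 651994/H(523) = -13*2128/4 + 651994/((-5/523)) = -27664*1/4 + 651994/((-5*1/523)) = -6916 + 651994/(-5/523) = -6916 + 651994*(-523/5) = -6916 - 340992862/5 = -341027442/5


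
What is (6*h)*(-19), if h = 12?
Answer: -1368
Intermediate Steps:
(6*h)*(-19) = (6*12)*(-19) = 72*(-19) = -1368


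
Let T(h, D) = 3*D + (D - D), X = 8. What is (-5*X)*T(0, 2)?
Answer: -240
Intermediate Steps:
T(h, D) = 3*D (T(h, D) = 3*D + 0 = 3*D)
(-5*X)*T(0, 2) = (-5*8)*(3*2) = -40*6 = -240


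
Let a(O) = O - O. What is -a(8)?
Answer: 0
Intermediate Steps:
a(O) = 0
-a(8) = -1*0 = 0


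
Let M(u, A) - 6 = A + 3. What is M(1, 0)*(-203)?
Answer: -1827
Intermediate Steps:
M(u, A) = 9 + A (M(u, A) = 6 + (A + 3) = 6 + (3 + A) = 9 + A)
M(1, 0)*(-203) = (9 + 0)*(-203) = 9*(-203) = -1827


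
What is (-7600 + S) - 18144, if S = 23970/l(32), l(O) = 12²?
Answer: -613861/24 ≈ -25578.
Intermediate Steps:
l(O) = 144
S = 3995/24 (S = 23970/144 = 23970*(1/144) = 3995/24 ≈ 166.46)
(-7600 + S) - 18144 = (-7600 + 3995/24) - 18144 = -178405/24 - 18144 = -613861/24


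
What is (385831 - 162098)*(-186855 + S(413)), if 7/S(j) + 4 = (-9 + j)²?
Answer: -974740062211207/23316 ≈ -4.1806e+10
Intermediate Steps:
S(j) = 7/(-4 + (-9 + j)²)
(385831 - 162098)*(-186855 + S(413)) = (385831 - 162098)*(-186855 + 7/(-4 + (-9 + 413)²)) = 223733*(-186855 + 7/(-4 + 404²)) = 223733*(-186855 + 7/(-4 + 163216)) = 223733*(-186855 + 7/163212) = 223733*(-186855 + 7*(1/163212)) = 223733*(-186855 + 1/23316) = 223733*(-4356711179/23316) = -974740062211207/23316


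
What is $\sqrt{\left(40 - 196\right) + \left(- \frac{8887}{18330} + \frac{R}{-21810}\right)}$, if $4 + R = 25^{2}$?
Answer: $\frac{4 i \sqrt{17371008636774}}{1332591} \approx 12.511 i$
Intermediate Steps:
$R = 621$ ($R = -4 + 25^{2} = -4 + 625 = 621$)
$\sqrt{\left(40 - 196\right) + \left(- \frac{8887}{18330} + \frac{R}{-21810}\right)} = \sqrt{\left(40 - 196\right) + \left(- \frac{8887}{18330} + \frac{621}{-21810}\right)} = \sqrt{\left(40 - 196\right) + \left(\left(-8887\right) \frac{1}{18330} + 621 \left(- \frac{1}{21810}\right)\right)} = \sqrt{-156 - \frac{684028}{1332591}} = \sqrt{- \frac{208568224}{1332591}} = \frac{4 i \sqrt{17371008636774}}{1332591}$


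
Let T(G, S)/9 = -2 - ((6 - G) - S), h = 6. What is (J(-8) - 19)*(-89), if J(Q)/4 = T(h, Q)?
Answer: 33731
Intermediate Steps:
T(G, S) = -72 + 9*G + 9*S (T(G, S) = 9*(-2 - ((6 - G) - S)) = 9*(-2 - (6 - G - S)) = 9*(-2 + (-6 + G + S)) = 9*(-8 + G + S) = -72 + 9*G + 9*S)
J(Q) = -72 + 36*Q (J(Q) = 4*(-72 + 9*6 + 9*Q) = 4*(-72 + 54 + 9*Q) = 4*(-18 + 9*Q) = -72 + 36*Q)
(J(-8) - 19)*(-89) = ((-72 + 36*(-8)) - 19)*(-89) = ((-72 - 288) - 19)*(-89) = (-360 - 19)*(-89) = -379*(-89) = 33731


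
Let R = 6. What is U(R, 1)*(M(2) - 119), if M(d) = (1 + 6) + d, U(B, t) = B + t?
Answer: -770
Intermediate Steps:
M(d) = 7 + d
U(R, 1)*(M(2) - 119) = (6 + 1)*((7 + 2) - 119) = 7*(9 - 119) = 7*(-110) = -770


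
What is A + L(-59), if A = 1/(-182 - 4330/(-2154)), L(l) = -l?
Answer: 11436014/193849 ≈ 58.994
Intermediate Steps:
A = -1077/193849 (A = 1/(-182 - 4330*(-1/2154)) = 1/(-182 + 2165/1077) = 1/(-193849/1077) = -1077/193849 ≈ -0.0055559)
A + L(-59) = -1077/193849 - 1*(-59) = -1077/193849 + 59 = 11436014/193849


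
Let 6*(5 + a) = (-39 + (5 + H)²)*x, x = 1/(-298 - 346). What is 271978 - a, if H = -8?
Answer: 175157047/644 ≈ 2.7198e+5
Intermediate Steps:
x = -1/644 (x = 1/(-644) = -1/644 ≈ -0.0015528)
a = -3215/644 (a = -5 + ((-39 + (5 - 8)²)*(-1/644))/6 = -5 + ((-39 + (-3)²)*(-1/644))/6 = -5 + ((-39 + 9)*(-1/644))/6 = -5 + (-30*(-1/644))/6 = -5 + (⅙)*(15/322) = -5 + 5/644 = -3215/644 ≈ -4.9922)
271978 - a = 271978 - 1*(-3215/644) = 271978 + 3215/644 = 175157047/644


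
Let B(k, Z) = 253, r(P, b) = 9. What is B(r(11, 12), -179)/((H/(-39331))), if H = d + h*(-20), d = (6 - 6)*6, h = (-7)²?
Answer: 9950743/980 ≈ 10154.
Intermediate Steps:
h = 49
d = 0 (d = 0*6 = 0)
H = -980 (H = 0 + 49*(-20) = 0 - 980 = -980)
B(r(11, 12), -179)/((H/(-39331))) = 253/((-980/(-39331))) = 253/((-980*(-1/39331))) = 253/(980/39331) = 253*(39331/980) = 9950743/980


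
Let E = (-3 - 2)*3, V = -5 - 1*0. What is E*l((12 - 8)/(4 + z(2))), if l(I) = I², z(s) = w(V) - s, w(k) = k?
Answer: -80/3 ≈ -26.667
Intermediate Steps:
V = -5 (V = -5 + 0 = -5)
z(s) = -5 - s
E = -15 (E = -5*3 = -15)
E*l((12 - 8)/(4 + z(2))) = -15*(12 - 8)²/(4 + (-5 - 1*2))² = -15*16/(4 + (-5 - 2))² = -15*16/(4 - 7)² = -15*(4/(-3))² = -15*(4*(-⅓))² = -15*(-4/3)² = -15*16/9 = -80/3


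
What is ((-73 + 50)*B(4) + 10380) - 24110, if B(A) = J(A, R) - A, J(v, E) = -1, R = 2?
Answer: -13615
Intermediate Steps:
B(A) = -1 - A
((-73 + 50)*B(4) + 10380) - 24110 = ((-73 + 50)*(-1 - 1*4) + 10380) - 24110 = (-23*(-1 - 4) + 10380) - 24110 = (-23*(-5) + 10380) - 24110 = (115 + 10380) - 24110 = 10495 - 24110 = -13615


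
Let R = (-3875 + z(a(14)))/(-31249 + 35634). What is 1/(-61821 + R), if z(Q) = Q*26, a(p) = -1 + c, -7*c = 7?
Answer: -4385/271089012 ≈ -1.6176e-5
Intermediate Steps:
c = -1 (c = -1/7*7 = -1)
a(p) = -2 (a(p) = -1 - 1 = -2)
z(Q) = 26*Q
R = -3927/4385 (R = (-3875 + 26*(-2))/(-31249 + 35634) = (-3875 - 52)/4385 = -3927*1/4385 = -3927/4385 ≈ -0.89555)
1/(-61821 + R) = 1/(-61821 - 3927/4385) = 1/(-271089012/4385) = -4385/271089012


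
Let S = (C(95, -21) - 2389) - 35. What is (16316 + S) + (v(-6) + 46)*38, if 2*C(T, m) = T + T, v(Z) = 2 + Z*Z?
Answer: 17179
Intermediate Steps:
v(Z) = 2 + Z²
C(T, m) = T (C(T, m) = (T + T)/2 = (2*T)/2 = T)
S = -2329 (S = (95 - 2389) - 35 = -2294 - 35 = -2329)
(16316 + S) + (v(-6) + 46)*38 = (16316 - 2329) + ((2 + (-6)²) + 46)*38 = 13987 + ((2 + 36) + 46)*38 = 13987 + (38 + 46)*38 = 13987 + 84*38 = 13987 + 3192 = 17179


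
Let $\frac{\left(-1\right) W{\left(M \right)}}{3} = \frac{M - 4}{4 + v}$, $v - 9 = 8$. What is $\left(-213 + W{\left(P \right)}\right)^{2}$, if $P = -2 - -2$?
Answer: $\frac{2211169}{49} \approx 45126.0$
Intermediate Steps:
$v = 17$ ($v = 9 + 8 = 17$)
$P = 0$ ($P = -2 + 2 = 0$)
$W{\left(M \right)} = \frac{4}{7} - \frac{M}{7}$ ($W{\left(M \right)} = - 3 \frac{M - 4}{4 + 17} = - 3 \frac{-4 + M}{21} = - 3 \left(-4 + M\right) \frac{1}{21} = - 3 \left(- \frac{4}{21} + \frac{M}{21}\right) = \frac{4}{7} - \frac{M}{7}$)
$\left(-213 + W{\left(P \right)}\right)^{2} = \left(-213 + \left(\frac{4}{7} - 0\right)\right)^{2} = \left(-213 + \left(\frac{4}{7} + 0\right)\right)^{2} = \left(-213 + \frac{4}{7}\right)^{2} = \left(- \frac{1487}{7}\right)^{2} = \frac{2211169}{49}$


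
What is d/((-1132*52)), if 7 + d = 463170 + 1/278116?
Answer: -128813040909/16371020224 ≈ -7.8684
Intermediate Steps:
d = 128813040909/278116 (d = -7 + (463170 + 1/278116) = -7 + 128814987721/278116 = 128813040909/278116 ≈ 4.6316e+5)
d/((-1132*52)) = 128813040909/(278116*((-1132*52))) = (128813040909/278116)/(-58864) = (128813040909/278116)*(-1/58864) = -128813040909/16371020224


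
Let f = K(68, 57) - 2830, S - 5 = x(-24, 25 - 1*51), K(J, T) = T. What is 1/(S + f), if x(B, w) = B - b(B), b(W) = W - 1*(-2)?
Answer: -1/2770 ≈ -0.00036101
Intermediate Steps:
b(W) = 2 + W (b(W) = W + 2 = 2 + W)
x(B, w) = -2 (x(B, w) = B - (2 + B) = B + (-2 - B) = -2)
S = 3 (S = 5 - 2 = 3)
f = -2773 (f = 57 - 2830 = -2773)
1/(S + f) = 1/(3 - 2773) = 1/(-2770) = -1/2770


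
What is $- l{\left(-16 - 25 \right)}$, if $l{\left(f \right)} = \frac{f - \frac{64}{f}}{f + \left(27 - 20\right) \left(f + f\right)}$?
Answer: $- \frac{539}{8405} \approx -0.064129$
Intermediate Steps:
$l{\left(f \right)} = \frac{f - \frac{64}{f}}{15 f}$ ($l{\left(f \right)} = \frac{f - \frac{64}{f}}{f + 7 \cdot 2 f} = \frac{f - \frac{64}{f}}{f + 14 f} = \frac{f - \frac{64}{f}}{15 f}$)
$- l{\left(-16 - 25 \right)} = - \frac{-64 + \left(-16 - 25\right)^{2}}{15 \left(-16 - 25\right)^{2}} = - \frac{-64 + \left(-41\right)^{2}}{15 \cdot 1681} = - \frac{-64 + 1681}{15 \cdot 1681} = - \frac{1617}{15 \cdot 1681} = \left(-1\right) \frac{539}{8405} = - \frac{539}{8405}$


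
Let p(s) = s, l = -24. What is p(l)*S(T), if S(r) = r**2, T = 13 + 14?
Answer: -17496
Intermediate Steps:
T = 27
p(l)*S(T) = -24*27**2 = -24*729 = -17496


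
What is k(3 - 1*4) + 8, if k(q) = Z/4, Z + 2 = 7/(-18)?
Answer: 533/72 ≈ 7.4028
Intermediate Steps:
Z = -43/18 (Z = -2 + 7/(-18) = -2 + 7*(-1/18) = -2 - 7/18 = -43/18 ≈ -2.3889)
k(q) = -43/72 (k(q) = -43/18/4 = -43/18*1/4 = -43/72)
k(3 - 1*4) + 8 = -43/72 + 8 = 533/72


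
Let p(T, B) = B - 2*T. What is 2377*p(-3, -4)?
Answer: 4754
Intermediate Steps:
p(T, B) = B - 2*T
2377*p(-3, -4) = 2377*(-4 - 2*(-3)) = 2377*(-4 + 6) = 2377*2 = 4754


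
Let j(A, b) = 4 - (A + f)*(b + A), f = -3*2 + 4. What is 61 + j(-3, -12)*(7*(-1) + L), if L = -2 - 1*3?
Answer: 913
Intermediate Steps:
f = -2 (f = -6 + 4 = -2)
j(A, b) = 4 - (-2 + A)*(A + b) (j(A, b) = 4 - (A - 2)*(b + A) = 4 - (-2 + A)*(A + b))
L = -5 (L = -2 - 3 = -5)
61 + j(-3, -12)*(7*(-1) + L) = 61 + (4 - 1*(-3)² + 2*(-3) + 2*(-12) - 1*(-3)*(-12))*(7*(-1) - 5) = 61 + (4 - 1*9 - 6 - 24 - 36)*(-7 - 5) = 61 + (4 - 9 - 6 - 24 - 36)*(-12) = 61 - 71*(-12) = 61 + 852 = 913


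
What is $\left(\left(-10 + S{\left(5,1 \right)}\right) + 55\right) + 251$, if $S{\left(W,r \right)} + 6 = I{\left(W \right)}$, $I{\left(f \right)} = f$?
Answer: $295$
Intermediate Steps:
$S{\left(W,r \right)} = -6 + W$
$\left(\left(-10 + S{\left(5,1 \right)}\right) + 55\right) + 251 = \left(\left(-10 + \left(-6 + 5\right)\right) + 55\right) + 251 = \left(\left(-10 - 1\right) + 55\right) + 251 = \left(-11 + 55\right) + 251 = 44 + 251 = 295$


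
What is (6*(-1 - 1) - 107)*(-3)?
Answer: 357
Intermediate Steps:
(6*(-1 - 1) - 107)*(-3) = (6*(-2) - 107)*(-3) = (-12 - 107)*(-3) = -119*(-3) = 357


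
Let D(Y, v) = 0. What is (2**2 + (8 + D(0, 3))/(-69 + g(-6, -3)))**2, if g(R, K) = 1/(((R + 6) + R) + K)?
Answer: 1459264/96721 ≈ 15.087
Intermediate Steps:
g(R, K) = 1/(6 + K + 2*R) (g(R, K) = 1/(((6 + R) + R) + K) = 1/((6 + 2*R) + K) = 1/(6 + K + 2*R))
(2**2 + (8 + D(0, 3))/(-69 + g(-6, -3)))**2 = (2**2 + (8 + 0)/(-69 + 1/(6 - 3 + 2*(-6))))**2 = (4 + 8/(-69 + 1/(6 - 3 - 12)))**2 = (4 + 8/(-69 + 1/(-9)))**2 = (4 + 8/(-69 - 1/9))**2 = (4 + 8/(-622/9))**2 = (4 + 8*(-9/622))**2 = (4 - 36/311)**2 = (1208/311)**2 = 1459264/96721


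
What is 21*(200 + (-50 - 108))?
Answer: 882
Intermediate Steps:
21*(200 + (-50 - 108)) = 21*(200 - 158) = 21*42 = 882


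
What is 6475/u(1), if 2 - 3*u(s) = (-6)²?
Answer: -19425/34 ≈ -571.32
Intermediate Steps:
u(s) = -34/3 (u(s) = ⅔ - ⅓*(-6)² = ⅔ - ⅓*36 = ⅔ - 12 = -34/3)
6475/u(1) = 6475/(-34/3) = 6475*(-3/34) = -19425/34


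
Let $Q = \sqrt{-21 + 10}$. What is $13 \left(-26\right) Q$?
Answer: $- 338 i \sqrt{11} \approx - 1121.0 i$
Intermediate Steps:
$Q = i \sqrt{11}$ ($Q = \sqrt{-11} = i \sqrt{11} \approx 3.3166 i$)
$13 \left(-26\right) Q = 13 \left(-26\right) i \sqrt{11} = - 338 i \sqrt{11}$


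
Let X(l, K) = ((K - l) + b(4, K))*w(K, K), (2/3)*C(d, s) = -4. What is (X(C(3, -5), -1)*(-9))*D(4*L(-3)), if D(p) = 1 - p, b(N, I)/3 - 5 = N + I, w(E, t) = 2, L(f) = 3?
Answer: 5742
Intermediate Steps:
C(d, s) = -6 (C(d, s) = (3/2)*(-4) = -6)
b(N, I) = 15 + 3*I + 3*N (b(N, I) = 15 + 3*(N + I) = 15 + 3*(I + N) = 15 + (3*I + 3*N) = 15 + 3*I + 3*N)
X(l, K) = 54 - 2*l + 8*K (X(l, K) = ((K - l) + (15 + 3*K + 3*4))*2 = ((K - l) + (15 + 3*K + 12))*2 = ((K - l) + (27 + 3*K))*2 = (27 - l + 4*K)*2 = 54 - 2*l + 8*K)
(X(C(3, -5), -1)*(-9))*D(4*L(-3)) = ((54 - 2*(-6) + 8*(-1))*(-9))*(1 - 4*3) = ((54 + 12 - 8)*(-9))*(1 - 1*12) = (58*(-9))*(1 - 12) = -522*(-11) = 5742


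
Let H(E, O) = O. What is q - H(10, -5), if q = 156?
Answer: 161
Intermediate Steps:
q - H(10, -5) = 156 - 1*(-5) = 156 + 5 = 161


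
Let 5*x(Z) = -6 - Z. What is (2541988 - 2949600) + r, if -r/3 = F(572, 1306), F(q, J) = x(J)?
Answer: -2034124/5 ≈ -4.0683e+5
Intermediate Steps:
x(Z) = -6/5 - Z/5 (x(Z) = (-6 - Z)/5 = -6/5 - Z/5)
F(q, J) = -6/5 - J/5
r = 3936/5 (r = -3*(-6/5 - ⅕*1306) = -3*(-6/5 - 1306/5) = -3*(-1312/5) = 3936/5 ≈ 787.20)
(2541988 - 2949600) + r = (2541988 - 2949600) + 3936/5 = -407612 + 3936/5 = -2034124/5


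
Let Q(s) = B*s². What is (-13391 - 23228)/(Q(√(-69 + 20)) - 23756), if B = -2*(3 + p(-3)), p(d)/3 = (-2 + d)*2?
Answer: 36619/26402 ≈ 1.3870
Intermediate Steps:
p(d) = -12 + 6*d (p(d) = 3*((-2 + d)*2) = 3*(-4 + 2*d) = -12 + 6*d)
B = 54 (B = -2*(3 + (-12 + 6*(-3))) = -2*(3 + (-12 - 18)) = -2*(3 - 30) = -2*(-27) = 54)
Q(s) = 54*s²
(-13391 - 23228)/(Q(√(-69 + 20)) - 23756) = (-13391 - 23228)/(54*(√(-69 + 20))² - 23756) = -36619/(54*(√(-49))² - 23756) = -36619/(54*(7*I)² - 23756) = -36619/(54*(-49) - 23756) = -36619/(-2646 - 23756) = -36619/(-26402) = -36619*(-1/26402) = 36619/26402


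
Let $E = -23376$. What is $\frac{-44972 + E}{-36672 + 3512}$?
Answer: $\frac{17087}{8290} \approx 2.0612$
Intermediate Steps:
$\frac{-44972 + E}{-36672 + 3512} = \frac{-44972 - 23376}{-36672 + 3512} = - \frac{68348}{-33160} = \left(-68348\right) \left(- \frac{1}{33160}\right) = \frac{17087}{8290}$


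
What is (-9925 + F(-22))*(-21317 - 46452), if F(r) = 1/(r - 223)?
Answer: 164788862394/245 ≈ 6.7261e+8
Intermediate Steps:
F(r) = 1/(-223 + r)
(-9925 + F(-22))*(-21317 - 46452) = (-9925 + 1/(-223 - 22))*(-21317 - 46452) = (-9925 + 1/(-245))*(-67769) = (-9925 - 1/245)*(-67769) = -2431626/245*(-67769) = 164788862394/245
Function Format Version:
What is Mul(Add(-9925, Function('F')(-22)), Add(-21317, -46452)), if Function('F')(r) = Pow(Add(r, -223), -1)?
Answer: Rational(164788862394, 245) ≈ 6.7261e+8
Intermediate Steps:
Function('F')(r) = Pow(Add(-223, r), -1)
Mul(Add(-9925, Function('F')(-22)), Add(-21317, -46452)) = Mul(Add(-9925, Pow(Add(-223, -22), -1)), Add(-21317, -46452)) = Mul(Add(-9925, Pow(-245, -1)), -67769) = Mul(Add(-9925, Rational(-1, 245)), -67769) = Mul(Rational(-2431626, 245), -67769) = Rational(164788862394, 245)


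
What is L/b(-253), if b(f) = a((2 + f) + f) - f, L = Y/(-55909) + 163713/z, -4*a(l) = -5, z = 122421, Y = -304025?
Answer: 6869936984/257807077619 ≈ 0.026648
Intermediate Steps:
a(l) = 5/4 (a(l) = -¼*(-5) = 5/4)
L = 15457358214/2281478563 (L = -304025/(-55909) + 163713/122421 = -304025*(-1/55909) + 163713*(1/122421) = 304025/55909 + 54571/40807 = 15457358214/2281478563 ≈ 6.7751)
b(f) = 5/4 - f
L/b(-253) = 15457358214/(2281478563*(5/4 - 1*(-253))) = 15457358214/(2281478563*(5/4 + 253)) = 15457358214/(2281478563*(1017/4)) = (15457358214/2281478563)*(4/1017) = 6869936984/257807077619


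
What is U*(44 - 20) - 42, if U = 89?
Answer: 2094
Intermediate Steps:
U*(44 - 20) - 42 = 89*(44 - 20) - 42 = 89*24 - 42 = 2136 - 42 = 2094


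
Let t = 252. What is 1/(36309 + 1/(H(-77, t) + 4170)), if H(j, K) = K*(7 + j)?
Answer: 13470/489082229 ≈ 2.7541e-5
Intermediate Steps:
1/(36309 + 1/(H(-77, t) + 4170)) = 1/(36309 + 1/(252*(7 - 77) + 4170)) = 1/(36309 + 1/(252*(-70) + 4170)) = 1/(36309 + 1/(-17640 + 4170)) = 1/(36309 + 1/(-13470)) = 1/(36309 - 1/13470) = 1/(489082229/13470) = 13470/489082229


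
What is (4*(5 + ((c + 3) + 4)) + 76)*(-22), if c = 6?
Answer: -3256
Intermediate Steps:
(4*(5 + ((c + 3) + 4)) + 76)*(-22) = (4*(5 + ((6 + 3) + 4)) + 76)*(-22) = (4*(5 + (9 + 4)) + 76)*(-22) = (4*(5 + 13) + 76)*(-22) = (4*18 + 76)*(-22) = (72 + 76)*(-22) = 148*(-22) = -3256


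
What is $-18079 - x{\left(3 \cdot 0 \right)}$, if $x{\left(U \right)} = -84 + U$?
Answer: $-17995$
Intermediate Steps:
$-18079 - x{\left(3 \cdot 0 \right)} = -18079 - \left(-84 + 3 \cdot 0\right) = -18079 - \left(-84 + 0\right) = -18079 - -84 = -18079 + 84 = -17995$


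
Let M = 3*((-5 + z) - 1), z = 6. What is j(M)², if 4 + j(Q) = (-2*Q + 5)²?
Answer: 441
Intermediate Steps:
M = 0 (M = 3*((-5 + 6) - 1) = 3*(1 - 1) = 3*0 = 0)
j(Q) = -4 + (5 - 2*Q)² (j(Q) = -4 + (-2*Q + 5)² = -4 + (5 - 2*Q)²)
j(M)² = (-4 + (-5 + 2*0)²)² = (-4 + (-5 + 0)²)² = (-4 + (-5)²)² = (-4 + 25)² = 21² = 441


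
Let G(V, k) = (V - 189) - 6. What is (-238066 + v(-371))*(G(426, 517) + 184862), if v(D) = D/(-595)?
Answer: -3745459951801/85 ≈ -4.4064e+10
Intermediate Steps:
G(V, k) = -195 + V (G(V, k) = (-189 + V) - 6 = -195 + V)
v(D) = -D/595 (v(D) = D*(-1/595) = -D/595)
(-238066 + v(-371))*(G(426, 517) + 184862) = (-238066 - 1/595*(-371))*((-195 + 426) + 184862) = (-238066 + 53/85)*(231 + 184862) = -20235557/85*185093 = -3745459951801/85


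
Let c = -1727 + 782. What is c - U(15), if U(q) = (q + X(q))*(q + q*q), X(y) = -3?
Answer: -3825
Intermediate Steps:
U(q) = (-3 + q)*(q + q**2) (U(q) = (q - 3)*(q + q*q) = (-3 + q)*(q + q**2))
c = -945
c - U(15) = -945 - 15*(-3 + 15**2 - 2*15) = -945 - 15*(-3 + 225 - 30) = -945 - 15*192 = -945 - 1*2880 = -945 - 2880 = -3825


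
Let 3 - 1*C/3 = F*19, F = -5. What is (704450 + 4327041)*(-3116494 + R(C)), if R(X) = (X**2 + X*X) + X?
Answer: -14809328342048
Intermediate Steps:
C = 294 (C = 9 - (-15)*19 = 9 - 3*(-95) = 9 + 285 = 294)
R(X) = X + 2*X**2 (R(X) = (X**2 + X**2) + X = 2*X**2 + X = X + 2*X**2)
(704450 + 4327041)*(-3116494 + R(C)) = (704450 + 4327041)*(-3116494 + 294*(1 + 2*294)) = 5031491*(-3116494 + 294*(1 + 588)) = 5031491*(-3116494 + 294*589) = 5031491*(-3116494 + 173166) = 5031491*(-2943328) = -14809328342048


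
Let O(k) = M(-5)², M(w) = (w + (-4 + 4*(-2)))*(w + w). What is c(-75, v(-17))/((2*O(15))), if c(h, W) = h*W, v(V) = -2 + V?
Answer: 57/2312 ≈ 0.024654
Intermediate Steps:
M(w) = 2*w*(-12 + w) (M(w) = (w + (-4 - 8))*(2*w) = (w - 12)*(2*w) = (-12 + w)*(2*w) = 2*w*(-12 + w))
O(k) = 28900 (O(k) = (2*(-5)*(-12 - 5))² = (2*(-5)*(-17))² = 170² = 28900)
c(h, W) = W*h
c(-75, v(-17))/((2*O(15))) = ((-2 - 17)*(-75))/((2*28900)) = -19*(-75)/57800 = 1425*(1/57800) = 57/2312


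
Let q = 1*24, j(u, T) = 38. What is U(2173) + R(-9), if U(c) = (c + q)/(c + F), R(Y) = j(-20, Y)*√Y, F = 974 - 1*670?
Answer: 2197/2477 + 114*I ≈ 0.88696 + 114.0*I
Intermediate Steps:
F = 304 (F = 974 - 670 = 304)
R(Y) = 38*√Y
q = 24
U(c) = (24 + c)/(304 + c) (U(c) = (c + 24)/(c + 304) = (24 + c)/(304 + c))
U(2173) + R(-9) = (24 + 2173)/(304 + 2173) + 38*√(-9) = 2197/2477 + 38*(3*I) = (1/2477)*2197 + 114*I = 2197/2477 + 114*I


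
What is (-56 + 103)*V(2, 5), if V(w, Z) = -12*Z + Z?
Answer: -2585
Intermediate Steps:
V(w, Z) = -11*Z
(-56 + 103)*V(2, 5) = (-56 + 103)*(-11*5) = 47*(-55) = -2585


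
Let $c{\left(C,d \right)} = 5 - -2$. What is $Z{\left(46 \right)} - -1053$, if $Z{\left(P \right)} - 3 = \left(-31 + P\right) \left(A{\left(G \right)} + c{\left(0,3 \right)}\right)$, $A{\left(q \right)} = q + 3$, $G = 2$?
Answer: $1236$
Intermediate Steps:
$c{\left(C,d \right)} = 7$ ($c{\left(C,d \right)} = 5 + 2 = 7$)
$A{\left(q \right)} = 3 + q$
$Z{\left(P \right)} = -369 + 12 P$ ($Z{\left(P \right)} = 3 + \left(-31 + P\right) \left(\left(3 + 2\right) + 7\right) = 3 + \left(-31 + P\right) \left(5 + 7\right) = 3 + \left(-31 + P\right) 12 = 3 + \left(-372 + 12 P\right) = -369 + 12 P$)
$Z{\left(46 \right)} - -1053 = \left(-369 + 12 \cdot 46\right) - -1053 = \left(-369 + 552\right) + 1053 = 183 + 1053 = 1236$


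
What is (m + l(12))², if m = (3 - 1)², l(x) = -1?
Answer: 9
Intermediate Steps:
m = 4 (m = 2² = 4)
(m + l(12))² = (4 - 1)² = 3² = 9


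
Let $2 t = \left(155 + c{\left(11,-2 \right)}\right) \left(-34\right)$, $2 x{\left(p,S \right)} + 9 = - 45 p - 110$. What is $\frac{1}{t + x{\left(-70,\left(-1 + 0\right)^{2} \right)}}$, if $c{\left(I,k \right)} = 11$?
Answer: $- \frac{2}{2613} \approx -0.0007654$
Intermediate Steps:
$x{\left(p,S \right)} = - \frac{119}{2} - \frac{45 p}{2}$ ($x{\left(p,S \right)} = - \frac{9}{2} + \frac{- 45 p - 110}{2} = - \frac{9}{2} + \frac{-110 - 45 p}{2} = - \frac{9}{2} - \left(55 + \frac{45 p}{2}\right) = - \frac{119}{2} - \frac{45 p}{2}$)
$t = -2822$ ($t = \frac{\left(155 + 11\right) \left(-34\right)}{2} = \frac{166 \left(-34\right)}{2} = \frac{1}{2} \left(-5644\right) = -2822$)
$\frac{1}{t + x{\left(-70,\left(-1 + 0\right)^{2} \right)}} = \frac{1}{-2822 - - \frac{3031}{2}} = \frac{1}{-2822 + \left(- \frac{119}{2} + 1575\right)} = \frac{1}{-2822 + \frac{3031}{2}} = \frac{1}{- \frac{2613}{2}} = - \frac{2}{2613}$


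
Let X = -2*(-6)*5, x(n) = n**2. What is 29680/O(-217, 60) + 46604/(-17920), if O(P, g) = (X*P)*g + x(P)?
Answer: -1240870523/469831040 ≈ -2.6411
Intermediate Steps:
X = 60 (X = 12*5 = 60)
O(P, g) = P**2 + 60*P*g (O(P, g) = (60*P)*g + P**2 = 60*P*g + P**2 = P**2 + 60*P*g)
29680/O(-217, 60) + 46604/(-17920) = 29680/((-217*(-217 + 60*60))) + 46604/(-17920) = 29680/((-217*(-217 + 3600))) + 46604*(-1/17920) = 29680/((-217*3383)) - 11651/4480 = 29680/(-734111) - 11651/4480 = 29680*(-1/734111) - 11651/4480 = -4240/104873 - 11651/4480 = -1240870523/469831040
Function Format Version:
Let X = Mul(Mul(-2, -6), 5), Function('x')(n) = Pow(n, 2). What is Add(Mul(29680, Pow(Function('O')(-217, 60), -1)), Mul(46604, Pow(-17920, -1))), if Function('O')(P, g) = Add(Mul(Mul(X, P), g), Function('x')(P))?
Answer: Rational(-1240870523, 469831040) ≈ -2.6411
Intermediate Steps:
X = 60 (X = Mul(12, 5) = 60)
Function('O')(P, g) = Add(Pow(P, 2), Mul(60, P, g)) (Function('O')(P, g) = Add(Mul(Mul(60, P), g), Pow(P, 2)) = Add(Mul(60, P, g), Pow(P, 2)) = Add(Pow(P, 2), Mul(60, P, g)))
Add(Mul(29680, Pow(Function('O')(-217, 60), -1)), Mul(46604, Pow(-17920, -1))) = Add(Mul(29680, Pow(Mul(-217, Add(-217, Mul(60, 60))), -1)), Mul(46604, Pow(-17920, -1))) = Add(Mul(29680, Pow(Mul(-217, Add(-217, 3600)), -1)), Mul(46604, Rational(-1, 17920))) = Add(Mul(29680, Pow(Mul(-217, 3383), -1)), Rational(-11651, 4480)) = Add(Mul(29680, Pow(-734111, -1)), Rational(-11651, 4480)) = Add(Mul(29680, Rational(-1, 734111)), Rational(-11651, 4480)) = Add(Rational(-4240, 104873), Rational(-11651, 4480)) = Rational(-1240870523, 469831040)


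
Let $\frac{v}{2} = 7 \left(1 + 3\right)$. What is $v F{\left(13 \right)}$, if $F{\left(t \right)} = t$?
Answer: $728$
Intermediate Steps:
$v = 56$ ($v = 2 \cdot 7 \left(1 + 3\right) = 2 \cdot 7 \cdot 4 = 2 \cdot 28 = 56$)
$v F{\left(13 \right)} = 56 \cdot 13 = 728$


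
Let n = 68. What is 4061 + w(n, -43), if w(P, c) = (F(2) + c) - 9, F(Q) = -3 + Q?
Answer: 4008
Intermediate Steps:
w(P, c) = -10 + c (w(P, c) = ((-3 + 2) + c) - 9 = (-1 + c) - 9 = -10 + c)
4061 + w(n, -43) = 4061 + (-10 - 43) = 4061 - 53 = 4008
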